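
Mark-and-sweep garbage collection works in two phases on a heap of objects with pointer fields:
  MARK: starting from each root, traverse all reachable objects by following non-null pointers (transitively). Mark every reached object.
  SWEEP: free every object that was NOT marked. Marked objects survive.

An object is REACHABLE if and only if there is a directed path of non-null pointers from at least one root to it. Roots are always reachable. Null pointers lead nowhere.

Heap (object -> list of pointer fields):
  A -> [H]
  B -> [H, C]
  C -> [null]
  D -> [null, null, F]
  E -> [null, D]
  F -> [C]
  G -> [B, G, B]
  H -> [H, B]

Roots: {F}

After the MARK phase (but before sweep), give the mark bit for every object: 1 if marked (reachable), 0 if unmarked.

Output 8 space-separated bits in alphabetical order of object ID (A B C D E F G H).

Roots: F
Mark F: refs=C, marked=F
Mark C: refs=null, marked=C F
Unmarked (collected): A B D E G H

Answer: 0 0 1 0 0 1 0 0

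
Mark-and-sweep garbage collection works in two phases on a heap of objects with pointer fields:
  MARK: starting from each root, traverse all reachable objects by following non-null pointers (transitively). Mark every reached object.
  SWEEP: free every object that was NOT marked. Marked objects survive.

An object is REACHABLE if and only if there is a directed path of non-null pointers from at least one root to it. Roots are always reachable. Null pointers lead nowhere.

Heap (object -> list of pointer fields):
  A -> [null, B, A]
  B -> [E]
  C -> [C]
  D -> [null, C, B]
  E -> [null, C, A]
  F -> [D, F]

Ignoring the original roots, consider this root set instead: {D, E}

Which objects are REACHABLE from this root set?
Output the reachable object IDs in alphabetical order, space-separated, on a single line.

Roots: D E
Mark D: refs=null C B, marked=D
Mark E: refs=null C A, marked=D E
Mark C: refs=C, marked=C D E
Mark B: refs=E, marked=B C D E
Mark A: refs=null B A, marked=A B C D E
Unmarked (collected): F

Answer: A B C D E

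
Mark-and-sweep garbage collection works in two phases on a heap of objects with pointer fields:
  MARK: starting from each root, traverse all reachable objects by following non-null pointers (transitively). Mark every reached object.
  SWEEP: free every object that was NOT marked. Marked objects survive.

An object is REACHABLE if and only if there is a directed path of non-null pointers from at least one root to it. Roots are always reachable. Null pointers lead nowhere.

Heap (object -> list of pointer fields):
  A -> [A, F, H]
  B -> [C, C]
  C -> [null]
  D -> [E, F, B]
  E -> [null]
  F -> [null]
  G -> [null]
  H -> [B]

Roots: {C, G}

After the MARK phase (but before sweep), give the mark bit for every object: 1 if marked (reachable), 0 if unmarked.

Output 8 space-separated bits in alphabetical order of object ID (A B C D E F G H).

Answer: 0 0 1 0 0 0 1 0

Derivation:
Roots: C G
Mark C: refs=null, marked=C
Mark G: refs=null, marked=C G
Unmarked (collected): A B D E F H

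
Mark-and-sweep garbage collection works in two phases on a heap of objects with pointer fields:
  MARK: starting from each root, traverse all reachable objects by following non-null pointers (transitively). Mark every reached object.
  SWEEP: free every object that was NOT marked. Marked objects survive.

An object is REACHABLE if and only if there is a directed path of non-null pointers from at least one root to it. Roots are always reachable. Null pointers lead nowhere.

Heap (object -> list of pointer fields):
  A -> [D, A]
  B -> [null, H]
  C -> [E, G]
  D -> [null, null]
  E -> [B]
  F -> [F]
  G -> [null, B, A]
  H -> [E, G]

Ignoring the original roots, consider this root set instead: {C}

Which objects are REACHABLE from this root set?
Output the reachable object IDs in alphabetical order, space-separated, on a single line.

Roots: C
Mark C: refs=E G, marked=C
Mark E: refs=B, marked=C E
Mark G: refs=null B A, marked=C E G
Mark B: refs=null H, marked=B C E G
Mark A: refs=D A, marked=A B C E G
Mark H: refs=E G, marked=A B C E G H
Mark D: refs=null null, marked=A B C D E G H
Unmarked (collected): F

Answer: A B C D E G H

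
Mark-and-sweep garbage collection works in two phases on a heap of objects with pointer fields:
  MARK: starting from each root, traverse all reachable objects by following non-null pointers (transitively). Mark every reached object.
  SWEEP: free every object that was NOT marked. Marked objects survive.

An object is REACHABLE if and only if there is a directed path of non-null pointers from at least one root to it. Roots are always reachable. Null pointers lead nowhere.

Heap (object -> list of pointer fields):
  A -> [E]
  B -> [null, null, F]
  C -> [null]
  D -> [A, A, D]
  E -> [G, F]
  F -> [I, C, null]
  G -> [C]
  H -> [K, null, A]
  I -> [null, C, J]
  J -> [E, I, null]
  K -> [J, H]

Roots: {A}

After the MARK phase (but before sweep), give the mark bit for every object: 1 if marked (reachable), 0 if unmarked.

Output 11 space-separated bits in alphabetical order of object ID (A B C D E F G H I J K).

Roots: A
Mark A: refs=E, marked=A
Mark E: refs=G F, marked=A E
Mark G: refs=C, marked=A E G
Mark F: refs=I C null, marked=A E F G
Mark C: refs=null, marked=A C E F G
Mark I: refs=null C J, marked=A C E F G I
Mark J: refs=E I null, marked=A C E F G I J
Unmarked (collected): B D H K

Answer: 1 0 1 0 1 1 1 0 1 1 0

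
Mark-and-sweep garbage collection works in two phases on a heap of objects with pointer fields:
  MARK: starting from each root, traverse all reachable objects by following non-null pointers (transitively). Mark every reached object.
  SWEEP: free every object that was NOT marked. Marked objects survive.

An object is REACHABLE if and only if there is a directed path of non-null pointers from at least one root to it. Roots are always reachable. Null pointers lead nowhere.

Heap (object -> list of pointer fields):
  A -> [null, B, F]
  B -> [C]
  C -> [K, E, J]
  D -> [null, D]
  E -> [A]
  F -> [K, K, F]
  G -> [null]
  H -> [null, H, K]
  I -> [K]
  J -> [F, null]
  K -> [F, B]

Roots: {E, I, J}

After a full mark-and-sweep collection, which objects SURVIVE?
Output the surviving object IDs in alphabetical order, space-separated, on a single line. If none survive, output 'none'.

Answer: A B C E F I J K

Derivation:
Roots: E I J
Mark E: refs=A, marked=E
Mark I: refs=K, marked=E I
Mark J: refs=F null, marked=E I J
Mark A: refs=null B F, marked=A E I J
Mark K: refs=F B, marked=A E I J K
Mark F: refs=K K F, marked=A E F I J K
Mark B: refs=C, marked=A B E F I J K
Mark C: refs=K E J, marked=A B C E F I J K
Unmarked (collected): D G H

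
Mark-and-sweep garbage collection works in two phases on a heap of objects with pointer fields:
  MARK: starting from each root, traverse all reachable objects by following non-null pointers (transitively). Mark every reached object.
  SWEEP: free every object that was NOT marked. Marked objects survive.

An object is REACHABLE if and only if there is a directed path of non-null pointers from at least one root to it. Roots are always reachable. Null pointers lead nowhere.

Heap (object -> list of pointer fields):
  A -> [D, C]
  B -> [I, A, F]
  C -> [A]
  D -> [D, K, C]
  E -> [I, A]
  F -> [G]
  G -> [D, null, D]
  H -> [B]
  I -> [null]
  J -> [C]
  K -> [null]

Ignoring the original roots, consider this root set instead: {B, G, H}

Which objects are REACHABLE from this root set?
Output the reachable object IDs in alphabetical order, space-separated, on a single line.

Answer: A B C D F G H I K

Derivation:
Roots: B G H
Mark B: refs=I A F, marked=B
Mark G: refs=D null D, marked=B G
Mark H: refs=B, marked=B G H
Mark I: refs=null, marked=B G H I
Mark A: refs=D C, marked=A B G H I
Mark F: refs=G, marked=A B F G H I
Mark D: refs=D K C, marked=A B D F G H I
Mark C: refs=A, marked=A B C D F G H I
Mark K: refs=null, marked=A B C D F G H I K
Unmarked (collected): E J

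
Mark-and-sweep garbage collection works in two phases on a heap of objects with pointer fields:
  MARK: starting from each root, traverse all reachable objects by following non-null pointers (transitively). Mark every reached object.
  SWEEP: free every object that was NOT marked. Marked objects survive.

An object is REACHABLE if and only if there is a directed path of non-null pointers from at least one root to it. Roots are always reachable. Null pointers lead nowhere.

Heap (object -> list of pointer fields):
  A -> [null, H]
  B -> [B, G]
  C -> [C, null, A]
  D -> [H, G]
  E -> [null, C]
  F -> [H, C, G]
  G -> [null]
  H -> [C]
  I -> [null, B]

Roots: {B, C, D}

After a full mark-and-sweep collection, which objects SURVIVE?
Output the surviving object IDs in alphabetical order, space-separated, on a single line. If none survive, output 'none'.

Answer: A B C D G H

Derivation:
Roots: B C D
Mark B: refs=B G, marked=B
Mark C: refs=C null A, marked=B C
Mark D: refs=H G, marked=B C D
Mark G: refs=null, marked=B C D G
Mark A: refs=null H, marked=A B C D G
Mark H: refs=C, marked=A B C D G H
Unmarked (collected): E F I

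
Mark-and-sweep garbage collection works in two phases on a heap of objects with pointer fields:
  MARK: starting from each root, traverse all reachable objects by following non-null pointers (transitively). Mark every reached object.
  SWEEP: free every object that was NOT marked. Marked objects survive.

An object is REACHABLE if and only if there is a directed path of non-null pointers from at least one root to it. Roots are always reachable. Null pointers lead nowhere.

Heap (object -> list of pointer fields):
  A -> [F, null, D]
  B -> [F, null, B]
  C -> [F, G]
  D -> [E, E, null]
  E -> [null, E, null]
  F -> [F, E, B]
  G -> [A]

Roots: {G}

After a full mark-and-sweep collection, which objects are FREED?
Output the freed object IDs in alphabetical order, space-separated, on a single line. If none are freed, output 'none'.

Roots: G
Mark G: refs=A, marked=G
Mark A: refs=F null D, marked=A G
Mark F: refs=F E B, marked=A F G
Mark D: refs=E E null, marked=A D F G
Mark E: refs=null E null, marked=A D E F G
Mark B: refs=F null B, marked=A B D E F G
Unmarked (collected): C

Answer: C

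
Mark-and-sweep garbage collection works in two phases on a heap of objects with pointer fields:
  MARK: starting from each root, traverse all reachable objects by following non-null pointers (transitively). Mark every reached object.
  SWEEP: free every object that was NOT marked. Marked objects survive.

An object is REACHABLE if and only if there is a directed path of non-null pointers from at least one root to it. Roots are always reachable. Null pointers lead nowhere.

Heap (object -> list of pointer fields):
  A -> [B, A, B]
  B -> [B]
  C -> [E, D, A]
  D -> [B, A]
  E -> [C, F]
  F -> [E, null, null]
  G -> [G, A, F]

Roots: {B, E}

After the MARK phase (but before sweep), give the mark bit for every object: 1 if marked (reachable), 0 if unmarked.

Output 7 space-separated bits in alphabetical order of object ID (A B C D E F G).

Answer: 1 1 1 1 1 1 0

Derivation:
Roots: B E
Mark B: refs=B, marked=B
Mark E: refs=C F, marked=B E
Mark C: refs=E D A, marked=B C E
Mark F: refs=E null null, marked=B C E F
Mark D: refs=B A, marked=B C D E F
Mark A: refs=B A B, marked=A B C D E F
Unmarked (collected): G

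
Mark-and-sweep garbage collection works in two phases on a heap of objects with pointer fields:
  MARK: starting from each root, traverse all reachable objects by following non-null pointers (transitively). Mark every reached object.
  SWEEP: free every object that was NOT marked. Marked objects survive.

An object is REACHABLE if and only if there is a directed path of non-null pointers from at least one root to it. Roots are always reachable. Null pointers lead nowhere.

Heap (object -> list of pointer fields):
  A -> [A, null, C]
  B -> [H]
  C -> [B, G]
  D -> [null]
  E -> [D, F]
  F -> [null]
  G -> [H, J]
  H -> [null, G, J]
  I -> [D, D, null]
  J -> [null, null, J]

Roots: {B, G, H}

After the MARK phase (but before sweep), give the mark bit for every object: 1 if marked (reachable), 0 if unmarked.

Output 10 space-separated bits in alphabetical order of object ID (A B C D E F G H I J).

Roots: B G H
Mark B: refs=H, marked=B
Mark G: refs=H J, marked=B G
Mark H: refs=null G J, marked=B G H
Mark J: refs=null null J, marked=B G H J
Unmarked (collected): A C D E F I

Answer: 0 1 0 0 0 0 1 1 0 1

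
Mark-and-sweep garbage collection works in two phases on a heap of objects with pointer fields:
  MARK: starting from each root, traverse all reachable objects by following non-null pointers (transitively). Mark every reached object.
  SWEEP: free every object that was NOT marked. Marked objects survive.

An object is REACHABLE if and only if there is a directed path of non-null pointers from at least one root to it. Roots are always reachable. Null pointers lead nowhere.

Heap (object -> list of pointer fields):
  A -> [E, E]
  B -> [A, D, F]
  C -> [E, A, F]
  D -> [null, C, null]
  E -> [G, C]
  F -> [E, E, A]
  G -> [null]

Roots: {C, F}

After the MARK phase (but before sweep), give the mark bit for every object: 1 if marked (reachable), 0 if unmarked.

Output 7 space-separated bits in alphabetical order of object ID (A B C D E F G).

Answer: 1 0 1 0 1 1 1

Derivation:
Roots: C F
Mark C: refs=E A F, marked=C
Mark F: refs=E E A, marked=C F
Mark E: refs=G C, marked=C E F
Mark A: refs=E E, marked=A C E F
Mark G: refs=null, marked=A C E F G
Unmarked (collected): B D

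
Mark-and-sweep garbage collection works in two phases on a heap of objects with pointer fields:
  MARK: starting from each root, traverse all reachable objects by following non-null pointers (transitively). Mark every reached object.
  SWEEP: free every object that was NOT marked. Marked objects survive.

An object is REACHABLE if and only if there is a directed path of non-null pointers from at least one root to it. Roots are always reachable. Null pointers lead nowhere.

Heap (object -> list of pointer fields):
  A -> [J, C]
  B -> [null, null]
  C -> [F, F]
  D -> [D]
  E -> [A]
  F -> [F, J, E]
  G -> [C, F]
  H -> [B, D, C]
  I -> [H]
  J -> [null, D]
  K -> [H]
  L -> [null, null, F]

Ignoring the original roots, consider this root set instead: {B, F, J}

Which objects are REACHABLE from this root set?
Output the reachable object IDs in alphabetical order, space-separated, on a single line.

Roots: B F J
Mark B: refs=null null, marked=B
Mark F: refs=F J E, marked=B F
Mark J: refs=null D, marked=B F J
Mark E: refs=A, marked=B E F J
Mark D: refs=D, marked=B D E F J
Mark A: refs=J C, marked=A B D E F J
Mark C: refs=F F, marked=A B C D E F J
Unmarked (collected): G H I K L

Answer: A B C D E F J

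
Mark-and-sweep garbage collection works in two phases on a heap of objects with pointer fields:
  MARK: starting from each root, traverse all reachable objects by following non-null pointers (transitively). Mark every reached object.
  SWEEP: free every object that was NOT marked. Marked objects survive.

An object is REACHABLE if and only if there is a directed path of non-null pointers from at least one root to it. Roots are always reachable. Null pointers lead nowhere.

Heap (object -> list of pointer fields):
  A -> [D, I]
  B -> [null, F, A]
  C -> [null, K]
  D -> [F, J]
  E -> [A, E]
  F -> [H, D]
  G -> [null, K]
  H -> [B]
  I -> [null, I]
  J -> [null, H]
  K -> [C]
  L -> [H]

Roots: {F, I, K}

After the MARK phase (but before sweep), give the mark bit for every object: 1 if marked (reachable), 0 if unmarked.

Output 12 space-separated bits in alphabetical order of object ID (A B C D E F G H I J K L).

Roots: F I K
Mark F: refs=H D, marked=F
Mark I: refs=null I, marked=F I
Mark K: refs=C, marked=F I K
Mark H: refs=B, marked=F H I K
Mark D: refs=F J, marked=D F H I K
Mark C: refs=null K, marked=C D F H I K
Mark B: refs=null F A, marked=B C D F H I K
Mark J: refs=null H, marked=B C D F H I J K
Mark A: refs=D I, marked=A B C D F H I J K
Unmarked (collected): E G L

Answer: 1 1 1 1 0 1 0 1 1 1 1 0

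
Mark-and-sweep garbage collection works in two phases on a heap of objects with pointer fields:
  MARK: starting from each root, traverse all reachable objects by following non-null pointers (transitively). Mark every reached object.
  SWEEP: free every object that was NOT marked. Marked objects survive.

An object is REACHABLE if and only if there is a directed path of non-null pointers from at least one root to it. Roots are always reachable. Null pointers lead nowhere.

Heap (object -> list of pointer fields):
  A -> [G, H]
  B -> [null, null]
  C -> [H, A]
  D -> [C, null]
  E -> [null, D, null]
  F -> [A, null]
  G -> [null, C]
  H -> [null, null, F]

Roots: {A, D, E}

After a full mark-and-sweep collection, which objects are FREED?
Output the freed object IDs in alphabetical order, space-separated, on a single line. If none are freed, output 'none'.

Answer: B

Derivation:
Roots: A D E
Mark A: refs=G H, marked=A
Mark D: refs=C null, marked=A D
Mark E: refs=null D null, marked=A D E
Mark G: refs=null C, marked=A D E G
Mark H: refs=null null F, marked=A D E G H
Mark C: refs=H A, marked=A C D E G H
Mark F: refs=A null, marked=A C D E F G H
Unmarked (collected): B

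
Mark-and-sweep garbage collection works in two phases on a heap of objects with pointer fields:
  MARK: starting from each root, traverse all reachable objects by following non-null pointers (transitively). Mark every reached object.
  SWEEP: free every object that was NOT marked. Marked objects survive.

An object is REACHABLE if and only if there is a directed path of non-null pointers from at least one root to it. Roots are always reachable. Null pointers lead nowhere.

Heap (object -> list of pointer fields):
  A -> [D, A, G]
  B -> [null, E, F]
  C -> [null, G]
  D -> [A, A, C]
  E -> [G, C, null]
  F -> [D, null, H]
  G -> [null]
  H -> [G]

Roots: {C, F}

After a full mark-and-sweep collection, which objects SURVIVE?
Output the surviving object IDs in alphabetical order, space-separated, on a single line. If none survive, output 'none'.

Roots: C F
Mark C: refs=null G, marked=C
Mark F: refs=D null H, marked=C F
Mark G: refs=null, marked=C F G
Mark D: refs=A A C, marked=C D F G
Mark H: refs=G, marked=C D F G H
Mark A: refs=D A G, marked=A C D F G H
Unmarked (collected): B E

Answer: A C D F G H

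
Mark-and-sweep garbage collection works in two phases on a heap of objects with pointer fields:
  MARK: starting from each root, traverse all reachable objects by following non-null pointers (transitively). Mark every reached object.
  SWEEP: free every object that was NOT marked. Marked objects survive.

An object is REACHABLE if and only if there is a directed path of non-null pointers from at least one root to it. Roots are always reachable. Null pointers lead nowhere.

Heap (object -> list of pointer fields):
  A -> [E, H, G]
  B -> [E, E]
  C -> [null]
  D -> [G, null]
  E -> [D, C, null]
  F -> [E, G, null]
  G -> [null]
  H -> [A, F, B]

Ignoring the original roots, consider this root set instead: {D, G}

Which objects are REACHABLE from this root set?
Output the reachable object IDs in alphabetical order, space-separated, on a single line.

Roots: D G
Mark D: refs=G null, marked=D
Mark G: refs=null, marked=D G
Unmarked (collected): A B C E F H

Answer: D G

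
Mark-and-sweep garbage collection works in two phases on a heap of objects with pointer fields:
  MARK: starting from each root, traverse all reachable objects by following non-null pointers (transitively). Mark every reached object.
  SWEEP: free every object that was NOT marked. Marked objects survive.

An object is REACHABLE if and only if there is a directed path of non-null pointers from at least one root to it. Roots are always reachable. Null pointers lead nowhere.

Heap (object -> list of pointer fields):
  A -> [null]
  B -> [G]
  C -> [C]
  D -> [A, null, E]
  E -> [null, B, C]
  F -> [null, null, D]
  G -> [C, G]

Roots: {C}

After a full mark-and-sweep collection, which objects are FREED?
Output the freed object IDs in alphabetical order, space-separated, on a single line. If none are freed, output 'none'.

Roots: C
Mark C: refs=C, marked=C
Unmarked (collected): A B D E F G

Answer: A B D E F G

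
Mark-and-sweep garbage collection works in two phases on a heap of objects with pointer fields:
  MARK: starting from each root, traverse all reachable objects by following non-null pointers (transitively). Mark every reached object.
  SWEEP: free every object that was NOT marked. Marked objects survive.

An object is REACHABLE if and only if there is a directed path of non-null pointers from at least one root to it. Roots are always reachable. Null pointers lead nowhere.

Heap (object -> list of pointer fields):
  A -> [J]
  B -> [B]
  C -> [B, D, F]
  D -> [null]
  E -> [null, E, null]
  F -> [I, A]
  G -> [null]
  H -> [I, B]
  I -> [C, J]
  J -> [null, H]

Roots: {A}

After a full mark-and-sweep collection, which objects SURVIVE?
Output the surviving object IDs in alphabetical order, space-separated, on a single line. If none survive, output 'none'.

Answer: A B C D F H I J

Derivation:
Roots: A
Mark A: refs=J, marked=A
Mark J: refs=null H, marked=A J
Mark H: refs=I B, marked=A H J
Mark I: refs=C J, marked=A H I J
Mark B: refs=B, marked=A B H I J
Mark C: refs=B D F, marked=A B C H I J
Mark D: refs=null, marked=A B C D H I J
Mark F: refs=I A, marked=A B C D F H I J
Unmarked (collected): E G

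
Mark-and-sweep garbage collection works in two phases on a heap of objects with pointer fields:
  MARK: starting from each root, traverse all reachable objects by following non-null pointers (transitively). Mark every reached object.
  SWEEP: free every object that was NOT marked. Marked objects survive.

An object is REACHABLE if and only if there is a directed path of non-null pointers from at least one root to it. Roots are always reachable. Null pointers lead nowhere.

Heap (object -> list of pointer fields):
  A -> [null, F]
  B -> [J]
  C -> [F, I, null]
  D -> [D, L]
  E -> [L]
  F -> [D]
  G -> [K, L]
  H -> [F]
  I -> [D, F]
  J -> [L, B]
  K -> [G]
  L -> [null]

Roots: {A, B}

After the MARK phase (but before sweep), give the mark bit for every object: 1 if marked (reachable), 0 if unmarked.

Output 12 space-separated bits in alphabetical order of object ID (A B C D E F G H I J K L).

Roots: A B
Mark A: refs=null F, marked=A
Mark B: refs=J, marked=A B
Mark F: refs=D, marked=A B F
Mark J: refs=L B, marked=A B F J
Mark D: refs=D L, marked=A B D F J
Mark L: refs=null, marked=A B D F J L
Unmarked (collected): C E G H I K

Answer: 1 1 0 1 0 1 0 0 0 1 0 1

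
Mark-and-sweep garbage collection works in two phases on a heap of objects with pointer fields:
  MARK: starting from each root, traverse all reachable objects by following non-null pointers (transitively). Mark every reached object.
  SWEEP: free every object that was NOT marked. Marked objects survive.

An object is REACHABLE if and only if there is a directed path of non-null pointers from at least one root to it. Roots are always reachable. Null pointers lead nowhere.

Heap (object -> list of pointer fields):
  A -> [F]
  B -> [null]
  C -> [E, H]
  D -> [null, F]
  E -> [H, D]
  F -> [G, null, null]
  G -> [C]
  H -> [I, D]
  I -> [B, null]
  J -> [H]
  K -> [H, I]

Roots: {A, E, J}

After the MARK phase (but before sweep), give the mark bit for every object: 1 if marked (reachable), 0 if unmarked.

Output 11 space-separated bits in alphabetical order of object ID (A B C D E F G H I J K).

Roots: A E J
Mark A: refs=F, marked=A
Mark E: refs=H D, marked=A E
Mark J: refs=H, marked=A E J
Mark F: refs=G null null, marked=A E F J
Mark H: refs=I D, marked=A E F H J
Mark D: refs=null F, marked=A D E F H J
Mark G: refs=C, marked=A D E F G H J
Mark I: refs=B null, marked=A D E F G H I J
Mark C: refs=E H, marked=A C D E F G H I J
Mark B: refs=null, marked=A B C D E F G H I J
Unmarked (collected): K

Answer: 1 1 1 1 1 1 1 1 1 1 0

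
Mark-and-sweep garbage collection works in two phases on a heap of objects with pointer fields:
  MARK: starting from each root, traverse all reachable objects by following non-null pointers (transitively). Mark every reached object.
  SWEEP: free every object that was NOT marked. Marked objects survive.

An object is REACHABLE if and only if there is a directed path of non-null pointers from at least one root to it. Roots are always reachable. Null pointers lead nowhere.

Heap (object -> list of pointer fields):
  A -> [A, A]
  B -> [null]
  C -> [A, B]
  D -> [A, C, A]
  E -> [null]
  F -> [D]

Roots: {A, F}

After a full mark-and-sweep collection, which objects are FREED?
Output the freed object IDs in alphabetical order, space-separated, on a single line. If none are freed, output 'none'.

Roots: A F
Mark A: refs=A A, marked=A
Mark F: refs=D, marked=A F
Mark D: refs=A C A, marked=A D F
Mark C: refs=A B, marked=A C D F
Mark B: refs=null, marked=A B C D F
Unmarked (collected): E

Answer: E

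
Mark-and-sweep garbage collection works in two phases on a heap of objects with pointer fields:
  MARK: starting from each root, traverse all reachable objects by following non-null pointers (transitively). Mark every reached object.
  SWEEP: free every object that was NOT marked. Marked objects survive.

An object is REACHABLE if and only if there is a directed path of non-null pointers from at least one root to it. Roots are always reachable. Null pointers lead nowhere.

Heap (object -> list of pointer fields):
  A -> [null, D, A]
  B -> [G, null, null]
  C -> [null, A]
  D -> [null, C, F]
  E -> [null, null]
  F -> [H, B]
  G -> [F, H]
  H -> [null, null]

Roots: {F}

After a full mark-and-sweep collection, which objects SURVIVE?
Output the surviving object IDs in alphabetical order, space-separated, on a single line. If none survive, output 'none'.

Answer: B F G H

Derivation:
Roots: F
Mark F: refs=H B, marked=F
Mark H: refs=null null, marked=F H
Mark B: refs=G null null, marked=B F H
Mark G: refs=F H, marked=B F G H
Unmarked (collected): A C D E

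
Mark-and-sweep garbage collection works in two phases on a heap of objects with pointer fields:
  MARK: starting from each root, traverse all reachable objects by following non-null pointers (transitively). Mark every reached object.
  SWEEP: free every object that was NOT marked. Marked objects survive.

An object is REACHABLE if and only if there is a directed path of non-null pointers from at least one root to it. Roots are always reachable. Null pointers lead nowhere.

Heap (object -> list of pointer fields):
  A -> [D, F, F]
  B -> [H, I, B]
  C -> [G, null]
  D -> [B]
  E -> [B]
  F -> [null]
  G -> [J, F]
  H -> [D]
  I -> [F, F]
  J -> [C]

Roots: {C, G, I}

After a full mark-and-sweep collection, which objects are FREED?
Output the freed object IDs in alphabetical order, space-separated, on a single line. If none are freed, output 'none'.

Roots: C G I
Mark C: refs=G null, marked=C
Mark G: refs=J F, marked=C G
Mark I: refs=F F, marked=C G I
Mark J: refs=C, marked=C G I J
Mark F: refs=null, marked=C F G I J
Unmarked (collected): A B D E H

Answer: A B D E H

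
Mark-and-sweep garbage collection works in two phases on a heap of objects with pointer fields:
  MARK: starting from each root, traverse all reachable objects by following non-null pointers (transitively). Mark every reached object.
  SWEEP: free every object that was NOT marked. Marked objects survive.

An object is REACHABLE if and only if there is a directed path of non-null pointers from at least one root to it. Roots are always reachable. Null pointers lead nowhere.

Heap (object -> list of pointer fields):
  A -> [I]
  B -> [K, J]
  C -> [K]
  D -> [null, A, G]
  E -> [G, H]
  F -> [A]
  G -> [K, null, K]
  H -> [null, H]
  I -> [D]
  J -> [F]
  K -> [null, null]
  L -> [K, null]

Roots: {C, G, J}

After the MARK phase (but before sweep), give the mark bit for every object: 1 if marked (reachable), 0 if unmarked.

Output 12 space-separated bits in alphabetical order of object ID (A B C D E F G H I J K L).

Roots: C G J
Mark C: refs=K, marked=C
Mark G: refs=K null K, marked=C G
Mark J: refs=F, marked=C G J
Mark K: refs=null null, marked=C G J K
Mark F: refs=A, marked=C F G J K
Mark A: refs=I, marked=A C F G J K
Mark I: refs=D, marked=A C F G I J K
Mark D: refs=null A G, marked=A C D F G I J K
Unmarked (collected): B E H L

Answer: 1 0 1 1 0 1 1 0 1 1 1 0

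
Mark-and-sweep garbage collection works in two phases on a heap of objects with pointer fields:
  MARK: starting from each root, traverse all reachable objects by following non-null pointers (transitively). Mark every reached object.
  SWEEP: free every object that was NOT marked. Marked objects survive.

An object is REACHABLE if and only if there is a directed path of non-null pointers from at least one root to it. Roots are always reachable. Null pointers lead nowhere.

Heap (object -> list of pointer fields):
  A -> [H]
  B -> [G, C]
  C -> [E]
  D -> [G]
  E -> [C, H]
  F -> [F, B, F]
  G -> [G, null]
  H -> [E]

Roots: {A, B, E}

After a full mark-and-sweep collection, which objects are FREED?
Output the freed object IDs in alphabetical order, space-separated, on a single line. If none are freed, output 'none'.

Answer: D F

Derivation:
Roots: A B E
Mark A: refs=H, marked=A
Mark B: refs=G C, marked=A B
Mark E: refs=C H, marked=A B E
Mark H: refs=E, marked=A B E H
Mark G: refs=G null, marked=A B E G H
Mark C: refs=E, marked=A B C E G H
Unmarked (collected): D F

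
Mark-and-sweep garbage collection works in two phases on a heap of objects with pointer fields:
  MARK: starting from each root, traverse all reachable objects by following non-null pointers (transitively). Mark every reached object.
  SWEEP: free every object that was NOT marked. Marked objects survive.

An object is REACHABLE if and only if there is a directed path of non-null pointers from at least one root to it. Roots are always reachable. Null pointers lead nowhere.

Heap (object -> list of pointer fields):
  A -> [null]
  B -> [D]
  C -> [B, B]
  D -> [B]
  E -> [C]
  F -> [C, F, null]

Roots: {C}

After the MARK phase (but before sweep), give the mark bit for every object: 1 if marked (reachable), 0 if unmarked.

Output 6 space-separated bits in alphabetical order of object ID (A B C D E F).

Answer: 0 1 1 1 0 0

Derivation:
Roots: C
Mark C: refs=B B, marked=C
Mark B: refs=D, marked=B C
Mark D: refs=B, marked=B C D
Unmarked (collected): A E F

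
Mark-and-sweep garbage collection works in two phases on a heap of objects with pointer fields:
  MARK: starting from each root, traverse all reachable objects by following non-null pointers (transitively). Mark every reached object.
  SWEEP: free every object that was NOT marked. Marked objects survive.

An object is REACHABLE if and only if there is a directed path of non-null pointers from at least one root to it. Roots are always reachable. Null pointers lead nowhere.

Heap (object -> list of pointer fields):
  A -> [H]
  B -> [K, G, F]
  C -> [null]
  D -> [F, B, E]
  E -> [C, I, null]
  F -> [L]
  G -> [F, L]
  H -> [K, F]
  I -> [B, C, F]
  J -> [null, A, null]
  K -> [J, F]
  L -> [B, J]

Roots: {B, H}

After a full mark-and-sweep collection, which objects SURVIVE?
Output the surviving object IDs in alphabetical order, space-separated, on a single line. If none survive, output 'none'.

Roots: B H
Mark B: refs=K G F, marked=B
Mark H: refs=K F, marked=B H
Mark K: refs=J F, marked=B H K
Mark G: refs=F L, marked=B G H K
Mark F: refs=L, marked=B F G H K
Mark J: refs=null A null, marked=B F G H J K
Mark L: refs=B J, marked=B F G H J K L
Mark A: refs=H, marked=A B F G H J K L
Unmarked (collected): C D E I

Answer: A B F G H J K L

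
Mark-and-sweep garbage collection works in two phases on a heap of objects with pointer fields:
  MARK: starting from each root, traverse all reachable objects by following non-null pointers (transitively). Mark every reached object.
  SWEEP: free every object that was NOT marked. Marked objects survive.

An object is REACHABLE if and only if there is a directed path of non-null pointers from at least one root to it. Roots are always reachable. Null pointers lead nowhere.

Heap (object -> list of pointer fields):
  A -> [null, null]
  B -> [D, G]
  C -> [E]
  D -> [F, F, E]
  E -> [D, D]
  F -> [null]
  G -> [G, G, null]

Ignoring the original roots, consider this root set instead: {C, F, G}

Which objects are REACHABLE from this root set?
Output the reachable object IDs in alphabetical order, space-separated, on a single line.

Answer: C D E F G

Derivation:
Roots: C F G
Mark C: refs=E, marked=C
Mark F: refs=null, marked=C F
Mark G: refs=G G null, marked=C F G
Mark E: refs=D D, marked=C E F G
Mark D: refs=F F E, marked=C D E F G
Unmarked (collected): A B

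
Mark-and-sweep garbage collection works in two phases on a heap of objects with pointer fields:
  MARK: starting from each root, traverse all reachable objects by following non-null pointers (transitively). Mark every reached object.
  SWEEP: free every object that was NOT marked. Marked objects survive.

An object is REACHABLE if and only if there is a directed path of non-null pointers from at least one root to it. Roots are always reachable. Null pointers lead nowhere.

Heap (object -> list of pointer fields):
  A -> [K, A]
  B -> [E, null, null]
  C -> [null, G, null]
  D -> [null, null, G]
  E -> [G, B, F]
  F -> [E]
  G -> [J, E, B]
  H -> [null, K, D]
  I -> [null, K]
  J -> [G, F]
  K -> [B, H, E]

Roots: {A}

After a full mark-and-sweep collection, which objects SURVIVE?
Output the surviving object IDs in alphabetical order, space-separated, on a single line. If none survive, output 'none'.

Roots: A
Mark A: refs=K A, marked=A
Mark K: refs=B H E, marked=A K
Mark B: refs=E null null, marked=A B K
Mark H: refs=null K D, marked=A B H K
Mark E: refs=G B F, marked=A B E H K
Mark D: refs=null null G, marked=A B D E H K
Mark G: refs=J E B, marked=A B D E G H K
Mark F: refs=E, marked=A B D E F G H K
Mark J: refs=G F, marked=A B D E F G H J K
Unmarked (collected): C I

Answer: A B D E F G H J K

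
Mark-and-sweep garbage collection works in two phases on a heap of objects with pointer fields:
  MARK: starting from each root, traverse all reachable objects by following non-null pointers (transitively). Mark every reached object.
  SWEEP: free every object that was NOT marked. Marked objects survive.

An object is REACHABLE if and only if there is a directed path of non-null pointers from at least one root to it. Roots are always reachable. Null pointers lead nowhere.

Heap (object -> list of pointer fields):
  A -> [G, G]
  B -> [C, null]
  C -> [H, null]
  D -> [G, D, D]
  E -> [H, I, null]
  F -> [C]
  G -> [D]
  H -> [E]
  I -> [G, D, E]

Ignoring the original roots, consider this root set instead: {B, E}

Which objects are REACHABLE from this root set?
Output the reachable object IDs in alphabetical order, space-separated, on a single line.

Answer: B C D E G H I

Derivation:
Roots: B E
Mark B: refs=C null, marked=B
Mark E: refs=H I null, marked=B E
Mark C: refs=H null, marked=B C E
Mark H: refs=E, marked=B C E H
Mark I: refs=G D E, marked=B C E H I
Mark G: refs=D, marked=B C E G H I
Mark D: refs=G D D, marked=B C D E G H I
Unmarked (collected): A F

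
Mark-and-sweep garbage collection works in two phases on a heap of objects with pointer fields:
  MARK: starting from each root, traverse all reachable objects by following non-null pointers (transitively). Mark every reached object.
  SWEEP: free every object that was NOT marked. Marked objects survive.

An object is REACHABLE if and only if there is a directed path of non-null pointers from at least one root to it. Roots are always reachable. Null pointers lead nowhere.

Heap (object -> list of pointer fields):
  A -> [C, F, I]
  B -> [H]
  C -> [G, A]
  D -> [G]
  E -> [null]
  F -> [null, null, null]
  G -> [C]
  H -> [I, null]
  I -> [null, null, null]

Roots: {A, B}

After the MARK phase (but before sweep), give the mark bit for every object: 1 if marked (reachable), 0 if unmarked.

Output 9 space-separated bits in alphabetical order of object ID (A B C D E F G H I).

Answer: 1 1 1 0 0 1 1 1 1

Derivation:
Roots: A B
Mark A: refs=C F I, marked=A
Mark B: refs=H, marked=A B
Mark C: refs=G A, marked=A B C
Mark F: refs=null null null, marked=A B C F
Mark I: refs=null null null, marked=A B C F I
Mark H: refs=I null, marked=A B C F H I
Mark G: refs=C, marked=A B C F G H I
Unmarked (collected): D E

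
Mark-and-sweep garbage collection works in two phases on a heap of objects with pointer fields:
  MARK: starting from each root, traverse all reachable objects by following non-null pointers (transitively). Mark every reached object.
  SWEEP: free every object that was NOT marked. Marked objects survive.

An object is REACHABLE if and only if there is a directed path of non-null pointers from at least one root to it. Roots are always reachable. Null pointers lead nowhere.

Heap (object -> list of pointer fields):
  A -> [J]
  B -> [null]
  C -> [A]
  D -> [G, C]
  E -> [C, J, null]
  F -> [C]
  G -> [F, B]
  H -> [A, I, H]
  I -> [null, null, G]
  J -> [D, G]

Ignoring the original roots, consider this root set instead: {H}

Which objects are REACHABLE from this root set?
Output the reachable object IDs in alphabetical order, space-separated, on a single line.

Roots: H
Mark H: refs=A I H, marked=H
Mark A: refs=J, marked=A H
Mark I: refs=null null G, marked=A H I
Mark J: refs=D G, marked=A H I J
Mark G: refs=F B, marked=A G H I J
Mark D: refs=G C, marked=A D G H I J
Mark F: refs=C, marked=A D F G H I J
Mark B: refs=null, marked=A B D F G H I J
Mark C: refs=A, marked=A B C D F G H I J
Unmarked (collected): E

Answer: A B C D F G H I J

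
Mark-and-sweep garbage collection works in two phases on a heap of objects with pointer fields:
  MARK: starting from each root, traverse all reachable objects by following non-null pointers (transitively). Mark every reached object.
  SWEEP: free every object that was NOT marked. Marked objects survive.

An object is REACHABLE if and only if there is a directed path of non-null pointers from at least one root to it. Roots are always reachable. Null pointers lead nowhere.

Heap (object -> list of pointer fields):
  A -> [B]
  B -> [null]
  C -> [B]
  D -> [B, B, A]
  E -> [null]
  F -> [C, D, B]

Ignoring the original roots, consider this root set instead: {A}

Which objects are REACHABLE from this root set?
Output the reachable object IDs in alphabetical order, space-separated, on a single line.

Answer: A B

Derivation:
Roots: A
Mark A: refs=B, marked=A
Mark B: refs=null, marked=A B
Unmarked (collected): C D E F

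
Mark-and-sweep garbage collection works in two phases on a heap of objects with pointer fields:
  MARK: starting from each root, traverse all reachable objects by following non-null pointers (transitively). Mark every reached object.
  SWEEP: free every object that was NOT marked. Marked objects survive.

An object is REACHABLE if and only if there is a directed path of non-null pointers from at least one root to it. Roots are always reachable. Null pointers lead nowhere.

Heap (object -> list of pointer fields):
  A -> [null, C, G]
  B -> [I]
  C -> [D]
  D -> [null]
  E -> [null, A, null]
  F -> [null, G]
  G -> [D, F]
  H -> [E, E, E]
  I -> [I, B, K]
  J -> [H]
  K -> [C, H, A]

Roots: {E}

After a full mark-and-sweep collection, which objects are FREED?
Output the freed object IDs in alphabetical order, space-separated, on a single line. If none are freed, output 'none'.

Answer: B H I J K

Derivation:
Roots: E
Mark E: refs=null A null, marked=E
Mark A: refs=null C G, marked=A E
Mark C: refs=D, marked=A C E
Mark G: refs=D F, marked=A C E G
Mark D: refs=null, marked=A C D E G
Mark F: refs=null G, marked=A C D E F G
Unmarked (collected): B H I J K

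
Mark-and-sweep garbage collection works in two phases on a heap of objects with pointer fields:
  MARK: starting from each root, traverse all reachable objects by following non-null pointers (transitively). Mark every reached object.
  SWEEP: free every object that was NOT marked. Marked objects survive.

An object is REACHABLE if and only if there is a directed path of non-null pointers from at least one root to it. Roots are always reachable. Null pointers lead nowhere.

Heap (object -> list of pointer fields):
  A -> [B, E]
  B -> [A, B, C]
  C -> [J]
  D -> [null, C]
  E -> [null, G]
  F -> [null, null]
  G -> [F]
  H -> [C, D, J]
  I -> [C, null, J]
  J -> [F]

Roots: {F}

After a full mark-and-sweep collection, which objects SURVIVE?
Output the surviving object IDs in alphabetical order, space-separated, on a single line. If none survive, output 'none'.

Answer: F

Derivation:
Roots: F
Mark F: refs=null null, marked=F
Unmarked (collected): A B C D E G H I J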